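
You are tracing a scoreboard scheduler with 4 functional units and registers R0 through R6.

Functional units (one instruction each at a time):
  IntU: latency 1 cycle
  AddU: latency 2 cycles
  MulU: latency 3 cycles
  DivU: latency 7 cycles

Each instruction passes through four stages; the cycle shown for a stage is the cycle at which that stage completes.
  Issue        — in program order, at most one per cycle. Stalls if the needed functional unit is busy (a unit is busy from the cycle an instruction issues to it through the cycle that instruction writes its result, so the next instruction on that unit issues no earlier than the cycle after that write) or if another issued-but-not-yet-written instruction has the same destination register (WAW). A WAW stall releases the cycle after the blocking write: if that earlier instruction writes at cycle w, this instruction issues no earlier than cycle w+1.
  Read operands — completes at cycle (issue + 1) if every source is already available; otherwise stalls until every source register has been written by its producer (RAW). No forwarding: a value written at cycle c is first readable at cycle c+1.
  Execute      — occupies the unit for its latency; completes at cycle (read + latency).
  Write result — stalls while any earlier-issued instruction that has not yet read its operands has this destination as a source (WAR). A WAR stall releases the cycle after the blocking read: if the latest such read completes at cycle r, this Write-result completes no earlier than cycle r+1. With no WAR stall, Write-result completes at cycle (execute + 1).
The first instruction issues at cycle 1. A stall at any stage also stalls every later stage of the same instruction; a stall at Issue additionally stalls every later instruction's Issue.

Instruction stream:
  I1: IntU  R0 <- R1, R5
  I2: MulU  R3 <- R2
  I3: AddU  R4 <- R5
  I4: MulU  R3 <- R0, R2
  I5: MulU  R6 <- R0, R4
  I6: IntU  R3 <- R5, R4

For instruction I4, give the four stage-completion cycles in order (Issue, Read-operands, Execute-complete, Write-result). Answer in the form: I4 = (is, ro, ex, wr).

cycle 1: I1 issues→IntU
cycle 2: I1 reads · I2 issues→MulU
cycle 3: I1 exec-done · I2 reads · I3 issues→AddU
cycle 4: I1 writes R0 · I3 reads
cycle 6: I2 exec-done · I3 exec-done
cycle 7: I2 writes R3 · I3 writes R4
cycle 8: I4 issues→MulU
cycle 9: I4 reads
cycle 12: I4 exec-done
cycle 13: I4 writes R3
cycle 14: I5 issues→MulU
cycle 15: I5 reads · I6 issues→IntU
cycle 16: I6 reads
cycle 17: I6 exec-done
cycle 18: I5 exec-done · I6 writes R3
cycle 19: I5 writes R6

I4 = (8, 9, 12, 13)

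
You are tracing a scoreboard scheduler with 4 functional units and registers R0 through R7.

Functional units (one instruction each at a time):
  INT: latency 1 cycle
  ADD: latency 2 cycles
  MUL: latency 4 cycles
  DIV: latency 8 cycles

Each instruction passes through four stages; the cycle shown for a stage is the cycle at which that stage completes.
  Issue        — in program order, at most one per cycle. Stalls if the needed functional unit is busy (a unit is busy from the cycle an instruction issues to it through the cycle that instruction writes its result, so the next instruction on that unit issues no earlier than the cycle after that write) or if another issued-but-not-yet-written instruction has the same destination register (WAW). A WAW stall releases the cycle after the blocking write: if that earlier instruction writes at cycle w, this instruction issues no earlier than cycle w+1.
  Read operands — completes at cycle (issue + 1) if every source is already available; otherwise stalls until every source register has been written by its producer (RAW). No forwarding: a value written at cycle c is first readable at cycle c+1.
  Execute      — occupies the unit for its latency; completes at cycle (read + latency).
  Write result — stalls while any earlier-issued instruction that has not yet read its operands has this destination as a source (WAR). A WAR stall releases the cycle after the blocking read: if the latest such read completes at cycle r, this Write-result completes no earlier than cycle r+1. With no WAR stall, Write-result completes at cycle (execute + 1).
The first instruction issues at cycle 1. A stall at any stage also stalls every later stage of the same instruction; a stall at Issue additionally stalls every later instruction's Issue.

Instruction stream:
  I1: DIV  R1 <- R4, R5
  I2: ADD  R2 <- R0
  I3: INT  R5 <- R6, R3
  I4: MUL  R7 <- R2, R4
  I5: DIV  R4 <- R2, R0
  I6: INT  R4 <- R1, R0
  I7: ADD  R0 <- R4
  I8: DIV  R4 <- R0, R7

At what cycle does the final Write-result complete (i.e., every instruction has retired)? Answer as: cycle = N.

cycle = 40

1) issue 1, read 2, done 10, write 11
2) issue 2, read 3, done 5, write 6
3) issue 3, read 4, done 5, write 6
4) issue 4, read 7, done 11, write 12  <RAW R2: wait I2 write@6>
5) issue 12, read 13, done 21, write 22  <struct: DIV busy until I1 writes@11>
6) issue 23, read 24, done 25, write 26  <WAW R4: wait I5 write@22>
7) issue 24, read 27, done 29, write 30  <RAW R4: wait I6 write@26>
8) issue 27, read 31, done 39, write 40  <WAW R4: wait I6 write@26 / RAW R0: wait I7 write@30>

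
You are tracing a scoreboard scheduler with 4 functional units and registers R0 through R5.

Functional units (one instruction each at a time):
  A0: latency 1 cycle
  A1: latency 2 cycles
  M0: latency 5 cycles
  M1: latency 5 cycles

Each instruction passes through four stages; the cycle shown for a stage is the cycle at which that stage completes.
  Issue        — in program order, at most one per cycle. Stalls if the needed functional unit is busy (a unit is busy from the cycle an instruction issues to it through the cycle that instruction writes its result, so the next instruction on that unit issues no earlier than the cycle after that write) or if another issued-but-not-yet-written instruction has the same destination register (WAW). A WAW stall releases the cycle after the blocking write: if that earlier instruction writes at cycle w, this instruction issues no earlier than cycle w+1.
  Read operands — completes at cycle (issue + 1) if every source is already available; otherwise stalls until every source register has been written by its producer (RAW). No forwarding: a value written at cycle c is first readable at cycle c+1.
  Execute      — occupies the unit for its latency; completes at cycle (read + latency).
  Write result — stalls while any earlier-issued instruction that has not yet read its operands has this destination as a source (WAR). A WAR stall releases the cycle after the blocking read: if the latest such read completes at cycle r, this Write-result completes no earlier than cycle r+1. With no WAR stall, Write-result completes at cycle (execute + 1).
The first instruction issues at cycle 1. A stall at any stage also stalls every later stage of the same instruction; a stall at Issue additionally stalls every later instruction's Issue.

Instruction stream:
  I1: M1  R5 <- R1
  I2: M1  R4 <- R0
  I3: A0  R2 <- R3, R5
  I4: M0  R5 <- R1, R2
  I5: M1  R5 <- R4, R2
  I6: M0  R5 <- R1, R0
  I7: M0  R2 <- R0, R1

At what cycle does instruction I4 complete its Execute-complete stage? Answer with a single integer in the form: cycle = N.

cycle = 19

cycle 1: issue I1 (M1)
cycle 2: I1 read-ops
cycle 7: I1 finished on M1
cycle 8: I1→R5
cycle 9: issue I2 (M1)
cycle 10: I2 read-ops, issue I3 (A0)
cycle 11: I3 read-ops, issue I4 (M0)
cycle 12: I3 finished on A0
cycle 13: I3→R2
cycle 14: I4 read-ops
cycle 15: I2 finished on M1
cycle 16: I2→R4
cycle 19: I4 finished on M0
cycle 20: I4→R5
cycle 21: issue I5 (M1)
cycle 22: I5 read-ops
cycle 27: I5 finished on M1
cycle 28: I5→R5
cycle 29: issue I6 (M0)
cycle 30: I6 read-ops
cycle 35: I6 finished on M0
cycle 36: I6→R5
cycle 37: issue I7 (M0)
cycle 38: I7 read-ops
cycle 43: I7 finished on M0
cycle 44: I7→R2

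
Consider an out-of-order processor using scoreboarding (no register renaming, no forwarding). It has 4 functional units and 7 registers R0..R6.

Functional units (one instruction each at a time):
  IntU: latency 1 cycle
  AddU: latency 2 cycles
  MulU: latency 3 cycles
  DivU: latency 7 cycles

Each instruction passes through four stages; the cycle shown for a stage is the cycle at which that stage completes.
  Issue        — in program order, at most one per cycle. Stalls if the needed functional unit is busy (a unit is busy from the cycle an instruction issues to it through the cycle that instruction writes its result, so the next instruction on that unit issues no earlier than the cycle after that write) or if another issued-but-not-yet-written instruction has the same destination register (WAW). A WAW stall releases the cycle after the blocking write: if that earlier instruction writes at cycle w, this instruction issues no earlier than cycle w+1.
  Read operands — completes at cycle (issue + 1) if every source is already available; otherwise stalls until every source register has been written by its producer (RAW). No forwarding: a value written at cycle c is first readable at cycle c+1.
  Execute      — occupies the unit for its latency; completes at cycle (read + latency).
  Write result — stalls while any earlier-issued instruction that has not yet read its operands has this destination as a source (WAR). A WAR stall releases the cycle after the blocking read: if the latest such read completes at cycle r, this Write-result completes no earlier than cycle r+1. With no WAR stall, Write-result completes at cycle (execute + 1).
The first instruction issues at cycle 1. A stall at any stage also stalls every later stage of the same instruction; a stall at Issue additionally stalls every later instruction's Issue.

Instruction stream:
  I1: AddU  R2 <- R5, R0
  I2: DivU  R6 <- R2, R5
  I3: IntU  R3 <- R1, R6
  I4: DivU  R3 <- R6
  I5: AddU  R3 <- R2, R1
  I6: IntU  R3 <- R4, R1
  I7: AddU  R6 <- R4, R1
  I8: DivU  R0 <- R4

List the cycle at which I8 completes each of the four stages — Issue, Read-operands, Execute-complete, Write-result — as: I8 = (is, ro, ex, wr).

I1: IS=1 RO=2 EX=4 WR=5
I2: IS=2 RO=6 EX=13 WR=14  [RAW R2: wait I1 write@5]
I3: IS=3 RO=15 EX=16 WR=17  [RAW R6: wait I2 write@14]
I4: IS=18 RO=19 EX=26 WR=27  [WAW R3: wait I3 write@17]
I5: IS=28 RO=29 EX=31 WR=32  [WAW R3: wait I4 write@27]
I6: IS=33 RO=34 EX=35 WR=36  [WAW R3: wait I5 write@32]
I7: IS=34 RO=35 EX=37 WR=38
I8: IS=35 RO=36 EX=43 WR=44

I8 = (35, 36, 43, 44)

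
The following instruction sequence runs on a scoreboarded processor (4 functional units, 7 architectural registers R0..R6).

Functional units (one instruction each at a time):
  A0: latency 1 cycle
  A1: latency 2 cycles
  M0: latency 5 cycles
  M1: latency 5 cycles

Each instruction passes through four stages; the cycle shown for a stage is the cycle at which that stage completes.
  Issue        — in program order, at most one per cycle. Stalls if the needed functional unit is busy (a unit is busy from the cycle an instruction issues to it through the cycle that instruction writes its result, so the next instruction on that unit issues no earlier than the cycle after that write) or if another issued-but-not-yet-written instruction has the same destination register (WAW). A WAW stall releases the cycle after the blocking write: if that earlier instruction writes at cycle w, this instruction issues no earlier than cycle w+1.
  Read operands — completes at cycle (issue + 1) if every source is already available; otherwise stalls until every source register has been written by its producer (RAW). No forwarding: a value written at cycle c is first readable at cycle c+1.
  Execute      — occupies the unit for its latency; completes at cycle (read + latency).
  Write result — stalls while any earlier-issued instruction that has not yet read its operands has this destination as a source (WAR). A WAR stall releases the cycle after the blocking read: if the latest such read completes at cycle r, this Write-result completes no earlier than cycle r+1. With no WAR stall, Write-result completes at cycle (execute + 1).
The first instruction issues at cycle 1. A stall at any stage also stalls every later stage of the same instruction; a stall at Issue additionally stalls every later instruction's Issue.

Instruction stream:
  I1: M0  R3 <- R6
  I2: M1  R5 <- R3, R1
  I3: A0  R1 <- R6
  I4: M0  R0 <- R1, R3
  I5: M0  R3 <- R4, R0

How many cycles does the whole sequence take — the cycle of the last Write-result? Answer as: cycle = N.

cycle = 25

t=1  I1→M0
t=2  I1 RO · I2→M1
t=3  I3→A0
t=4  I3 RO
t=5  I3 EX
t=7  I1 EX
t=8  I1 WR R3
t=9  I2 RO · I4→M0
t=10  I3 WR R1
t=11  I4 RO
t=14  I2 EX
t=15  I2 WR R5
t=16  I4 EX
t=17  I4 WR R0
t=18  I5→M0
t=19  I5 RO
t=24  I5 EX
t=25  I5 WR R3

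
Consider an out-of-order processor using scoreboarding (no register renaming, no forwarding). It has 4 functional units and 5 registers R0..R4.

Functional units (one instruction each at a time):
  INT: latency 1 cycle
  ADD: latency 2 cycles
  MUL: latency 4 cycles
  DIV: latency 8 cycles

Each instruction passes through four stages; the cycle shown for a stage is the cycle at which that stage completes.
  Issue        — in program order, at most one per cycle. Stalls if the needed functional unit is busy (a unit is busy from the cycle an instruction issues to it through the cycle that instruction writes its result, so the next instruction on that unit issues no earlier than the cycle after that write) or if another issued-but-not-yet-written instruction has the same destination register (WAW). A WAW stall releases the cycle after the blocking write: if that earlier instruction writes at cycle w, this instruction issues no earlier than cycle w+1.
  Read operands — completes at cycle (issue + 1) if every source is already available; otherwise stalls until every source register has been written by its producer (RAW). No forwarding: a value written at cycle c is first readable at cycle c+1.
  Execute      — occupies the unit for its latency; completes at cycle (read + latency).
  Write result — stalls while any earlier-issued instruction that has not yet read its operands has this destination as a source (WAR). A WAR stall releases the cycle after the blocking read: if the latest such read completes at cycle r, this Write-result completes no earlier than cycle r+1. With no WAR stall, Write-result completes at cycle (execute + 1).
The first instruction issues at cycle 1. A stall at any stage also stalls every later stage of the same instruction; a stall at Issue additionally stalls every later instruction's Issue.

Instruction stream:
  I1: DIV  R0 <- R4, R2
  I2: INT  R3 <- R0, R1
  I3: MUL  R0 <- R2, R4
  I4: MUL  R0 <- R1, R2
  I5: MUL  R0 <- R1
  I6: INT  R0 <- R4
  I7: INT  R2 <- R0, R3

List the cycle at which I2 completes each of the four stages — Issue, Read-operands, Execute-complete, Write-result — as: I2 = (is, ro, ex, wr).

I2 = (2, 12, 13, 14)

[I1] 1/2/10/11
[I2] 2/12/13/14  (RAW R0: wait I1 write@11)
[I3] 12/13/17/18  (WAW R0: wait I1 write@11)
[I4] 19/20/24/25  (struct: MUL busy until I3 writes@18)
[I5] 26/27/31/32  (struct: MUL busy until I4 writes@25)
[I6] 33/34/35/36  (WAW R0: wait I5 write@32)
[I7] 37/38/39/40  (struct: INT busy until I6 writes@36)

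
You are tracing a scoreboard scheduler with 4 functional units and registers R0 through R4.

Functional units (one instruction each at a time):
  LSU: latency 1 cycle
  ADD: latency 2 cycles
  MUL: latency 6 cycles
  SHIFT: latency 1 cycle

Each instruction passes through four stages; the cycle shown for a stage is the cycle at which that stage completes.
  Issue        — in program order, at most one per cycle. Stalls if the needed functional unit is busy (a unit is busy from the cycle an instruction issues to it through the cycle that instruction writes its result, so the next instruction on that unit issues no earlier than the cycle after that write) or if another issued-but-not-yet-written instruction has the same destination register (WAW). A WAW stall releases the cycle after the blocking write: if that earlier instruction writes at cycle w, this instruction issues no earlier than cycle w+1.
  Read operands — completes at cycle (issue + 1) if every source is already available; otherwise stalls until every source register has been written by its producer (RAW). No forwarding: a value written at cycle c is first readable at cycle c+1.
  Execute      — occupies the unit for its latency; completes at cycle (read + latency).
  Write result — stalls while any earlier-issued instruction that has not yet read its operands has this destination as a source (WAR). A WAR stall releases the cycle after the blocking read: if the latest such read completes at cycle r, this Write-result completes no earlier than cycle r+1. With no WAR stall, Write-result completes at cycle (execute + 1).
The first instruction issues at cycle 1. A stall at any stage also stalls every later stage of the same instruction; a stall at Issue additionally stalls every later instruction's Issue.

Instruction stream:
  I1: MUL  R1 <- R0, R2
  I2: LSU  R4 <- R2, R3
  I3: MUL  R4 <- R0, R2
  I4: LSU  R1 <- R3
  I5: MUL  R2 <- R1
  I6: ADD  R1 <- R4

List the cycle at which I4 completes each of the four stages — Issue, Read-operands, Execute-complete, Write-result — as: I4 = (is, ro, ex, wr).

c1: I1→MUL
c2: I1 RO · I2→LSU
c3: I2 RO
c4: I2 EX
c5: I2 WR R4
c8: I1 EX
c9: I1 WR R1
c10: I3→MUL
c11: I3 RO · I4→LSU
c12: I4 RO
c13: I4 EX
c14: I4 WR R1
c17: I3 EX
c18: I3 WR R4
c19: I5→MUL
c20: I5 RO · I6→ADD
c21: I6 RO
c23: I6 EX
c24: I6 WR R1
c26: I5 EX
c27: I5 WR R2

I4 = (11, 12, 13, 14)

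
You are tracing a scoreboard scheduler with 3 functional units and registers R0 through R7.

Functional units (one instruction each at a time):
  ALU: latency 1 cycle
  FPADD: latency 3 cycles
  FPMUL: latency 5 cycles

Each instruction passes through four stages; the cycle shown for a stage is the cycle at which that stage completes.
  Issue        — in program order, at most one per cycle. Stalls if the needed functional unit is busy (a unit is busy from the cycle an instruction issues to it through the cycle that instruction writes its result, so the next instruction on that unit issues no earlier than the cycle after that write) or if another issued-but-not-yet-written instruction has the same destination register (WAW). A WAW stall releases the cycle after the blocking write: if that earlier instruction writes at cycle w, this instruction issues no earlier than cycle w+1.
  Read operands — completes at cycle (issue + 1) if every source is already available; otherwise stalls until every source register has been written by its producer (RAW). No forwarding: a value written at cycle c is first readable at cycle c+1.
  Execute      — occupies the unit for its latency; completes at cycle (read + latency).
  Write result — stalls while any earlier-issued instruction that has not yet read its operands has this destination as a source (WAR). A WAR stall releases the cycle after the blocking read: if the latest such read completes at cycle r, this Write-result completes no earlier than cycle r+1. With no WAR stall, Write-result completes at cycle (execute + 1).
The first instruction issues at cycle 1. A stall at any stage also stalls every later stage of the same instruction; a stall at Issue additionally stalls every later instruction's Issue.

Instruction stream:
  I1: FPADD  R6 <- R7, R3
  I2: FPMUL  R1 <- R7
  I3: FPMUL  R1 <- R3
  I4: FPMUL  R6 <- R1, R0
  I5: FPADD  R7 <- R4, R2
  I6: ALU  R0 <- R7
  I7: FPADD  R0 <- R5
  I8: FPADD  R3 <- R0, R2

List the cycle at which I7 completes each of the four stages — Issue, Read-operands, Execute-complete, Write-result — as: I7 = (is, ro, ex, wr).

I7 = (28, 29, 32, 33)

cycle 1: I1 dispatched to FPADD
cycle 2: I1 operands ready | I2 dispatched to FPMUL
cycle 3: I2 operands ready
cycle 5: I1 complete
cycle 6: R6←I1
cycle 8: I2 complete
cycle 9: R1←I2
cycle 10: I3 dispatched to FPMUL
cycle 11: I3 operands ready
cycle 16: I3 complete
cycle 17: R1←I3
cycle 18: I4 dispatched to FPMUL
cycle 19: I4 operands ready | I5 dispatched to FPADD
cycle 20: I5 operands ready | I6 dispatched to ALU
cycle 23: I5 complete
cycle 24: I4 complete | R7←I5
cycle 25: R6←I4 | I6 operands ready
cycle 26: I6 complete
cycle 27: R0←I6
cycle 28: I7 dispatched to FPADD
cycle 29: I7 operands ready
cycle 32: I7 complete
cycle 33: R0←I7
cycle 34: I8 dispatched to FPADD
cycle 35: I8 operands ready
cycle 38: I8 complete
cycle 39: R3←I8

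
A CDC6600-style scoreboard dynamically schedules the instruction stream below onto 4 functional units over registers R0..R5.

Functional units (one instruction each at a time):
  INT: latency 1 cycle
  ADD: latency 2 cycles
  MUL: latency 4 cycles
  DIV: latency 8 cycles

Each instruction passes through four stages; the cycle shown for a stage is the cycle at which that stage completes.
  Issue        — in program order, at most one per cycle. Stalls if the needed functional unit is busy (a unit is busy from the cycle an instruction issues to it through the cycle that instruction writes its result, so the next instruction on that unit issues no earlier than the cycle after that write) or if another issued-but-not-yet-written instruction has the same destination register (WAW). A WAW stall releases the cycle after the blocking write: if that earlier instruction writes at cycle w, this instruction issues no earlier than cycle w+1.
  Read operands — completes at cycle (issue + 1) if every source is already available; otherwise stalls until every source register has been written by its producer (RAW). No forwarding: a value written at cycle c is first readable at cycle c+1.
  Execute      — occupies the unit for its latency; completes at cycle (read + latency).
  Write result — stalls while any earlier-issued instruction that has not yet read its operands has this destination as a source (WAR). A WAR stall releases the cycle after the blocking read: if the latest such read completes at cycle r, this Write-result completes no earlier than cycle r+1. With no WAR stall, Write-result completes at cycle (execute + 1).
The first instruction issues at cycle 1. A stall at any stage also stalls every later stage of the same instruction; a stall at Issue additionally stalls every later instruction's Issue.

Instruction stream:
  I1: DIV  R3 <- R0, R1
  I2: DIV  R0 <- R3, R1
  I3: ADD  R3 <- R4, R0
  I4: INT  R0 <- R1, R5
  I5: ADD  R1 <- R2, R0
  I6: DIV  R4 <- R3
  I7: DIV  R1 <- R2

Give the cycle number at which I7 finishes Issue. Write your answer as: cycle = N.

[I1] 1/2/10/11
[I2] 12/13/21/22  (struct: DIV busy until I1 writes@11)
[I3] 13/23/25/26  (RAW R0: wait I2 write@22)
[I4] 23/24/25/26  (WAW R0: wait I2 write@22)
[I5] 27/28/30/31  (struct: ADD busy until I3 writes@26)
[I6] 28/29/37/38
[I7] 39/40/48/49  (struct: DIV busy until I6 writes@38)

cycle = 39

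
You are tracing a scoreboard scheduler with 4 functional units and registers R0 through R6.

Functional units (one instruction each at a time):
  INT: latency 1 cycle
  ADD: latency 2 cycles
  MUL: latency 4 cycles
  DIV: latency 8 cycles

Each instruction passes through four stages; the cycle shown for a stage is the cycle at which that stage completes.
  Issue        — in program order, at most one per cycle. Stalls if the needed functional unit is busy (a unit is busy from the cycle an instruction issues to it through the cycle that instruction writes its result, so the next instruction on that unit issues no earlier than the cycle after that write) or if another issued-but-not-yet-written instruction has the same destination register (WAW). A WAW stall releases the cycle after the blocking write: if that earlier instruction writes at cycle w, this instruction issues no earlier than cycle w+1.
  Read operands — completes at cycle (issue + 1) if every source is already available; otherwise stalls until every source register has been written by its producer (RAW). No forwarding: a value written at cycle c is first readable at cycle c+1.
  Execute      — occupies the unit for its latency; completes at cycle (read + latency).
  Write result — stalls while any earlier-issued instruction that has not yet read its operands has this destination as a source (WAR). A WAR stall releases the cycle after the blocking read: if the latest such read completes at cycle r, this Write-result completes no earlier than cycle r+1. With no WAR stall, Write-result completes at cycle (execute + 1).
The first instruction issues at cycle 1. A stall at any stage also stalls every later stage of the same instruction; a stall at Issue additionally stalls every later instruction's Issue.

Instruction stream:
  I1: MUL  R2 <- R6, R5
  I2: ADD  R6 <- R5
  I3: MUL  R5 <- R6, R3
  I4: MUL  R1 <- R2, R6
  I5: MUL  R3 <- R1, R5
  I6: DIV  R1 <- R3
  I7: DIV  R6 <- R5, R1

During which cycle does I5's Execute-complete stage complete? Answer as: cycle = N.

cycle = 27

[1] I1 dispatched to MUL
[2] I1 operands ready; I2 dispatched to ADD
[3] I2 operands ready
[5] I2 complete
[6] I1 complete; R6←I2
[7] R2←I1
[8] I3 dispatched to MUL
[9] I3 operands ready
[13] I3 complete
[14] R5←I3
[15] I4 dispatched to MUL
[16] I4 operands ready
[20] I4 complete
[21] R1←I4
[22] I5 dispatched to MUL
[23] I5 operands ready; I6 dispatched to DIV
[27] I5 complete
[28] R3←I5
[29] I6 operands ready
[37] I6 complete
[38] R1←I6
[39] I7 dispatched to DIV
[40] I7 operands ready
[48] I7 complete
[49] R6←I7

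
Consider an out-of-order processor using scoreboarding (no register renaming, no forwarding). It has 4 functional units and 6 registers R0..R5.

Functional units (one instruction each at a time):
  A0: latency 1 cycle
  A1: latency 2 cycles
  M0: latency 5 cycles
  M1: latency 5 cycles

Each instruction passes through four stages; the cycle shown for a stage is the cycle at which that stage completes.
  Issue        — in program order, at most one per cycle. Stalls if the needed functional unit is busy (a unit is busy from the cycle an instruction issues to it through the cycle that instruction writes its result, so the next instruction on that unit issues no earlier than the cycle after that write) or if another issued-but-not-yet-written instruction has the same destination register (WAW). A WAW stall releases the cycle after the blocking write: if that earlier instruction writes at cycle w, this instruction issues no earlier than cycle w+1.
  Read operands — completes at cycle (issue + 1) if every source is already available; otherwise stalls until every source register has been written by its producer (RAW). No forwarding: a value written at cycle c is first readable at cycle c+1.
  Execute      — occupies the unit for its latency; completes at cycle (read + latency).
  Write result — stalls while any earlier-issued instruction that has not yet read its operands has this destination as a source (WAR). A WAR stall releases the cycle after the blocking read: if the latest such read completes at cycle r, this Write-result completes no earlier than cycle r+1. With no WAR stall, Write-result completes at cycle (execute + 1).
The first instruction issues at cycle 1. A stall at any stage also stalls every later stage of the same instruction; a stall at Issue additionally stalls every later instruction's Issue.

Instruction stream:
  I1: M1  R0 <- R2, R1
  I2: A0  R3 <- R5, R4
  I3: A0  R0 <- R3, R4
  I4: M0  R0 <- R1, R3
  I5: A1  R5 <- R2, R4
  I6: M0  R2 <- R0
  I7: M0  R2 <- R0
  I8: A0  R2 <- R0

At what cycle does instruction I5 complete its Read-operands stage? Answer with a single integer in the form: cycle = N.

I1: IS=1 RO=2 EX=7 WR=8
I2: IS=2 RO=3 EX=4 WR=5
I3: IS=9 RO=10 EX=11 WR=12  [WAW R0: wait I1 write@8]
I4: IS=13 RO=14 EX=19 WR=20  [WAW R0: wait I3 write@12]
I5: IS=14 RO=15 EX=17 WR=18
I6: IS=21 RO=22 EX=27 WR=28  [struct: M0 busy until I4 writes@20]
I7: IS=29 RO=30 EX=35 WR=36  [struct: M0 busy until I6 writes@28]
I8: IS=37 RO=38 EX=39 WR=40  [WAW R2: wait I7 write@36]

cycle = 15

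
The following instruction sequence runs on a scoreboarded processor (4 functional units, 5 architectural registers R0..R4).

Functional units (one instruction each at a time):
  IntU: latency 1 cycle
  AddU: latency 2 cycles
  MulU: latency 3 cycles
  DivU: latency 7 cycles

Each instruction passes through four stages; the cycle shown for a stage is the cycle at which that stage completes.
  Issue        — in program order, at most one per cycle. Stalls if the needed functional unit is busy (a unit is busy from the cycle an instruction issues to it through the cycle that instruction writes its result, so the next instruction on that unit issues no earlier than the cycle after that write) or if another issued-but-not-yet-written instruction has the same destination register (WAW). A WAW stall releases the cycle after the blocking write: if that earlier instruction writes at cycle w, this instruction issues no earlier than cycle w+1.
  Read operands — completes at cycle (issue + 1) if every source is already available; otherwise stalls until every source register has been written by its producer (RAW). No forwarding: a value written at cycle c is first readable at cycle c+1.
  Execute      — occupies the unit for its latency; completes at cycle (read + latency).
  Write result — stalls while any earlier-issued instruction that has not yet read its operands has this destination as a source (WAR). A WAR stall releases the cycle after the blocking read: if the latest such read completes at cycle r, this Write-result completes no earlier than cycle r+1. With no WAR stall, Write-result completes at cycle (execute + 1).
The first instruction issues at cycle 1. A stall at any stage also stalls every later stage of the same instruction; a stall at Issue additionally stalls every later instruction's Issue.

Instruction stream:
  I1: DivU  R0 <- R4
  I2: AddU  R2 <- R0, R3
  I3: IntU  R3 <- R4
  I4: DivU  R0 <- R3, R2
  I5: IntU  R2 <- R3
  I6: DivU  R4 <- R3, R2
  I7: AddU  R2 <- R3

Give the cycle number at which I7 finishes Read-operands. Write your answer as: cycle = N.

t=1  issue I1 (DivU)
t=2  I1 read-ops, issue I2 (AddU)
t=3  issue I3 (IntU)
t=4  I3 read-ops
t=5  I3 finished on IntU
t=9  I1 finished on DivU
t=10  I1→R0
t=11  I2 read-ops, issue I4 (DivU)
t=12  I3→R3
t=13  I2 finished on AddU
t=14  I2→R2
t=15  I4 read-ops, issue I5 (IntU)
t=16  I5 read-ops
t=17  I5 finished on IntU
t=18  I5→R2
t=22  I4 finished on DivU
t=23  I4→R0
t=24  issue I6 (DivU)
t=25  I6 read-ops, issue I7 (AddU)
t=26  I7 read-ops
t=28  I7 finished on AddU
t=29  I7→R2
t=32  I6 finished on DivU
t=33  I6→R4

cycle = 26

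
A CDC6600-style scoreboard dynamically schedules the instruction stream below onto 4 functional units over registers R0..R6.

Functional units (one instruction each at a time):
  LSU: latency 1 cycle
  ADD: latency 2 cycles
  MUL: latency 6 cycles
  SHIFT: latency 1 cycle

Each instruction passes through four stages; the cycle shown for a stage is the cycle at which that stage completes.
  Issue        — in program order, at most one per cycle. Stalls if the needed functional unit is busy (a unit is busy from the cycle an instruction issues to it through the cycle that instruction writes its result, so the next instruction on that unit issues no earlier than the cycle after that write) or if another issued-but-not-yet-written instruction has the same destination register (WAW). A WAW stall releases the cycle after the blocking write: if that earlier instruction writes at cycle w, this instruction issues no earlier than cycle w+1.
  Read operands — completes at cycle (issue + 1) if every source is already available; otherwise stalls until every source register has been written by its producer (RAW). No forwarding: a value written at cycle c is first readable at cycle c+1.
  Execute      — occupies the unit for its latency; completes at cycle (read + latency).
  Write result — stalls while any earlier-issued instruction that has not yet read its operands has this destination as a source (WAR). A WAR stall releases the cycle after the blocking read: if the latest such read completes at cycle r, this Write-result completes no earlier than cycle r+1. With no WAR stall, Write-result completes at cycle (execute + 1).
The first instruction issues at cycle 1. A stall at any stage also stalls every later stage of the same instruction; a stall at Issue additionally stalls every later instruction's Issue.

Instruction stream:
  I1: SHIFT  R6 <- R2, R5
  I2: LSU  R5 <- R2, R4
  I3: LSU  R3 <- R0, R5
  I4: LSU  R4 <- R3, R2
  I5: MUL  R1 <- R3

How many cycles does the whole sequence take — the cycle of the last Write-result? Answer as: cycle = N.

cycle = 19

cycle 1: I1 dispatched to SHIFT
cycle 2: I1 operands ready; I2 dispatched to LSU
cycle 3: I1 complete; I2 operands ready
cycle 4: R6←I1; I2 complete
cycle 5: R5←I2
cycle 6: I3 dispatched to LSU
cycle 7: I3 operands ready
cycle 8: I3 complete
cycle 9: R3←I3
cycle 10: I4 dispatched to LSU
cycle 11: I4 operands ready; I5 dispatched to MUL
cycle 12: I4 complete; I5 operands ready
cycle 13: R4←I4
cycle 18: I5 complete
cycle 19: R1←I5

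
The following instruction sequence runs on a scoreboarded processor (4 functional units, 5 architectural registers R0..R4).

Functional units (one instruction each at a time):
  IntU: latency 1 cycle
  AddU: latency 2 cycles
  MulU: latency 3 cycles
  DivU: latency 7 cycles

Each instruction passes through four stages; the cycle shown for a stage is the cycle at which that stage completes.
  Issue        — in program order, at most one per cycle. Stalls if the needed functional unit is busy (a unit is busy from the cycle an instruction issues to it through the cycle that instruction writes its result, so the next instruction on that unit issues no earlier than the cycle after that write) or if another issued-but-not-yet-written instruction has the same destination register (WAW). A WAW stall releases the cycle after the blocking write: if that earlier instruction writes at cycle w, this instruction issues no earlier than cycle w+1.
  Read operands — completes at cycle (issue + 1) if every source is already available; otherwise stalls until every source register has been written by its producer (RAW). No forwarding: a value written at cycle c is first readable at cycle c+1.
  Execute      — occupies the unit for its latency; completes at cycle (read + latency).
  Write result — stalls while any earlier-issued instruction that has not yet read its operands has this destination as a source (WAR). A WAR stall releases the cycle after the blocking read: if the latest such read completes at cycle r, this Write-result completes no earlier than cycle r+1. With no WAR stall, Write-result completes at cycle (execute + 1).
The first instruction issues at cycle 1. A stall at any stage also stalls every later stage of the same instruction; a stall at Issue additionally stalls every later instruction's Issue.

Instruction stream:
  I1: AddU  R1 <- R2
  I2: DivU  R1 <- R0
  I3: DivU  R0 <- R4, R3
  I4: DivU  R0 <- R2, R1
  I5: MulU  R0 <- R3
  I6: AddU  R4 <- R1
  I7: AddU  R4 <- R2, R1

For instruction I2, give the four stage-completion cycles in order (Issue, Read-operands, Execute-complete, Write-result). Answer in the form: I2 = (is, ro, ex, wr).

[I1] 1/2/4/5
[I2] 6/7/14/15  (WAW R1: wait I1 write@5)
[I3] 16/17/24/25  (struct: DivU busy until I2 writes@15)
[I4] 26/27/34/35  (struct: DivU busy until I3 writes@25)
[I5] 36/37/40/41  (WAW R0: wait I4 write@35)
[I6] 37/38/40/41
[I7] 42/43/45/46  (struct: AddU busy until I6 writes@41)

I2 = (6, 7, 14, 15)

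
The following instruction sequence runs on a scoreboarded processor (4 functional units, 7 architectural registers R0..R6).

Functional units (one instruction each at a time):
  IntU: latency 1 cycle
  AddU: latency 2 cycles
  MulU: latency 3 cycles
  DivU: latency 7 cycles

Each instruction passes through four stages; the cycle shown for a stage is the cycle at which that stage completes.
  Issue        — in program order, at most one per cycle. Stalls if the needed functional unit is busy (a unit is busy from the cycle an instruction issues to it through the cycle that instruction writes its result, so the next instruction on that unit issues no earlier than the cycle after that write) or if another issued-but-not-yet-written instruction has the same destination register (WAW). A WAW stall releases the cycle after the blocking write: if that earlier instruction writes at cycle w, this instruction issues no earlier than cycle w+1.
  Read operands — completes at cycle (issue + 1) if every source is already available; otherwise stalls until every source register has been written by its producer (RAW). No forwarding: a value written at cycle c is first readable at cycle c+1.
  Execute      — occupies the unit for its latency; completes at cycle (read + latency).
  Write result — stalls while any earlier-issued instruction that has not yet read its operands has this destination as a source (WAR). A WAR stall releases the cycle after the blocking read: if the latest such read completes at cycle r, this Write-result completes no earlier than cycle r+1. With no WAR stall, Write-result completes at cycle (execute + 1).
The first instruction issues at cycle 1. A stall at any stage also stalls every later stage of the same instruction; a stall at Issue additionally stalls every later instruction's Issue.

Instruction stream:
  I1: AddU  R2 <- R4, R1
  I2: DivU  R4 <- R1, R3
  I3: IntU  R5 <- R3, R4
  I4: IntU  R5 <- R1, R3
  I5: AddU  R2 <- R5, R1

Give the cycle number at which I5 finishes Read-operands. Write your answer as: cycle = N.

[I1] 1/2/4/5
[I2] 2/3/10/11
[I3] 3/12/13/14  (RAW R4: wait I2 write@11)
[I4] 15/16/17/18  (struct: IntU busy until I3 writes@14)
[I5] 16/19/21/22  (RAW R5: wait I4 write@18)

cycle = 19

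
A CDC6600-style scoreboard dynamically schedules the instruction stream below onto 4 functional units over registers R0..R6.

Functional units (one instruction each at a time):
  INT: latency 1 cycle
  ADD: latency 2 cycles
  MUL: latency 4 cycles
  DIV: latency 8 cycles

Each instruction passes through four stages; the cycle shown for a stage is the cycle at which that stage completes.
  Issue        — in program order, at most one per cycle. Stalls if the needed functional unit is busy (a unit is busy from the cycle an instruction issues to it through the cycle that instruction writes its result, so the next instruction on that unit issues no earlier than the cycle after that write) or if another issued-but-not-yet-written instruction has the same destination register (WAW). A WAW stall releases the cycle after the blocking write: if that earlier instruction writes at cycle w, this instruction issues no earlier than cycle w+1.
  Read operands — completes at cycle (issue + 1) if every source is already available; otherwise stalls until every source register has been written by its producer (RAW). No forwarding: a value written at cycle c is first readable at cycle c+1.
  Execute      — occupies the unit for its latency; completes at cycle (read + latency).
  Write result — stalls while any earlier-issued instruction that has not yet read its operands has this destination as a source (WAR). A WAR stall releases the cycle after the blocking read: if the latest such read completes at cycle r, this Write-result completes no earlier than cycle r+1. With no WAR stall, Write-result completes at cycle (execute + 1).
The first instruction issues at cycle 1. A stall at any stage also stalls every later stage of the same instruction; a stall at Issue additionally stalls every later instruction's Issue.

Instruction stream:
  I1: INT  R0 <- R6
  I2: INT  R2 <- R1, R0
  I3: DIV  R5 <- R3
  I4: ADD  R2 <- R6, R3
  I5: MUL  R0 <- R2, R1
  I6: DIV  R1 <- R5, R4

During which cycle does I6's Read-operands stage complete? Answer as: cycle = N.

cycle = 18

t=1  I1 issues→INT
t=2  I1 reads
t=3  I1 exec-done
t=4  I1 writes R0
t=5  I2 issues→INT
t=6  I2 reads | I3 issues→DIV
t=7  I2 exec-done | I3 reads
t=8  I2 writes R2
t=9  I4 issues→ADD
t=10  I4 reads | I5 issues→MUL
t=12  I4 exec-done
t=13  I4 writes R2
t=14  I5 reads
t=15  I3 exec-done
t=16  I3 writes R5
t=17  I6 issues→DIV
t=18  I5 exec-done | I6 reads
t=19  I5 writes R0
t=26  I6 exec-done
t=27  I6 writes R1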